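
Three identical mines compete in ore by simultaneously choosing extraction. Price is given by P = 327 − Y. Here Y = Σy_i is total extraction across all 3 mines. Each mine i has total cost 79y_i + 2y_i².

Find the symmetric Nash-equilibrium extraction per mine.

A representative mine's profit is π_i = y_i(327 − Y) − 79y_i − 2y_i², with Y = y_i + Σ_{j≠i} y_j.
First-order condition: 248 − 6y_i − Σ_{j≠i} y_j = 0.
Imposing symmetry (y_j = y for all j) turns Σ_{j≠i} y_j into 2y, so 248 = 8y and y = 31.

31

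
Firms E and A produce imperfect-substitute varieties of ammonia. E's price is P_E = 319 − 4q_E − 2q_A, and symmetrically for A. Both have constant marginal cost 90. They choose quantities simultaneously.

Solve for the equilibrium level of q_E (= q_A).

22.9

Firm E's profit: π = q_E(319 − 4q_E − 2q_A) − 90q_E.
∂π/∂q_E = 229 − 8q_E − 2q_A = 0 ⇒ q_E = 28.625 − 0.25q_A.
The game is symmetric, so in equilibrium q_A = q_E: the reaction function gives 1.25q_E = 28.625, hence q_E = 22.9.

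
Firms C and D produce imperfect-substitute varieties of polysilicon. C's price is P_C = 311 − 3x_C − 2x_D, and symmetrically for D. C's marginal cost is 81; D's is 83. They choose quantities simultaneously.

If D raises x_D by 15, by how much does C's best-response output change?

Firm C's profit: π = x_C(311 − 3x_C − 2x_D) − 81x_C.
∂π/∂x_C = 230 − 6x_C − 2x_D = 0 ⇒ x_C = 115/3 − (1/3)x_D.
The reaction-function slope is −1/3, so a 15-unit rise in x_D moves x_C by −1/3 × 15 = −5. C's best response falls — the actions are strategic substitutes.

-5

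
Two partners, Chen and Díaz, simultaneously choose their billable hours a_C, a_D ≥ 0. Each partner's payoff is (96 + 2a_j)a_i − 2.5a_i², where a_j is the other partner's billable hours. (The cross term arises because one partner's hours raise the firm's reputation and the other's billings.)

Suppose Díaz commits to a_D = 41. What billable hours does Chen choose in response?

Chen's payoff is (96 + 2a_D)a_C − 2.5a_C².
∂π/∂a_C = 96 + 2a_D − 5a_C = 0, so a_C = 19.2 + 0.4a_D.
At a_D = 41: a_C = 19.2 + 0.4·41 = 35.6.

35.6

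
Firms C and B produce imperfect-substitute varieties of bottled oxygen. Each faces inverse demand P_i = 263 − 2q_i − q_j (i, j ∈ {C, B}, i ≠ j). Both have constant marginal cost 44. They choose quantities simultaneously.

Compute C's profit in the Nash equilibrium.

Firm C's profit: π = q_C(263 − 2q_C − q_B) − 44q_C.
∂π/∂q_C = 219 − 4q_C − q_B = 0 ⇒ q_C = 54.75 − 0.25q_B.
By symmetry q_B = q_C; substituting into the reaction function, 1.25q_C = 54.75 and q_C = 43.8.
P_C = 263 − 2·43.8 − 43.8 = 131.6.
Profit = (131.6 − 44)·43.8 = 3836.88.

3836.88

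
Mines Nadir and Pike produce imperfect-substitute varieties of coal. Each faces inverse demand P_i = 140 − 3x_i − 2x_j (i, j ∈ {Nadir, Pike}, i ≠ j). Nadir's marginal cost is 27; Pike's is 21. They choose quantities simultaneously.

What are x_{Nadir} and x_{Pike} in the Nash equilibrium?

Mine Nadir's profit: π = x_{Nadir}(140 − 3x_{Nadir} − 2x_{Pike}) − 27x_{Nadir}.
∂π/∂x_{Nadir} = 113 − 6x_{Nadir} − 2x_{Pike} = 0 ⇒ x_{Nadir} = 113/6 − (1/3)x_{Pike}.
Similarly x_{Pike} = 119/6 − (1/3)x_{Nadir}.
Substituting the second reaction function into the first: x_{Nadir} = 113/6 − (1/3)(119/6 − (1/3)x_{Nadir}), which gives (8/9)x_{Nadir} = 110/9 ⇒ x_{Nadir} = 13.75.
Then x_{Pike} = 119/6 − (1/3)·13.75 = 15.25.

13.75, 15.25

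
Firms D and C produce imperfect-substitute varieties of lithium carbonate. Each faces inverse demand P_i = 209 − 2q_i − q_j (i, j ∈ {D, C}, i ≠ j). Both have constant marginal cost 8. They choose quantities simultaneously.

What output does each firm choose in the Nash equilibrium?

Firm D's profit: π = q_D(209 − 2q_D − q_C) − 8q_D.
∂π/∂q_D = 201 − 4q_D − q_C = 0 ⇒ q_D = 50.25 − 0.25q_C.
Setting q_D = q_C in the reaction function: q_D = 50.25 − 0.25q_D, so q_D = 50.25 / 1.25 = 40.2.

40.2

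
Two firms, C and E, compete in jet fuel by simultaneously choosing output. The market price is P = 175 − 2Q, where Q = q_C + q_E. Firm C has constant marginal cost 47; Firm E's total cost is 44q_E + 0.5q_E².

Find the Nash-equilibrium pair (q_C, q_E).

Firm C's profit: π = q_C(175 − 2(q_C + q_E)) − 47q_C.
∂π/∂q_C = 128 − 4q_C − 2q_E = 0, so q_C = 32 − 0.5q_E.
For E: ∂π/∂q_E = 131 − 5q_E − 2q_C = 0 ⇒ q_E = 26.2 − 0.4q_C.
Substituting the second reaction function into the first: q_C = 32 − 0.5(26.2 − 0.4q_C), which gives 0.8q_C = 18.9 ⇒ q_C = 23.625.
Then q_E = 26.2 − 0.4·23.625 = 16.75.

23.625, 16.75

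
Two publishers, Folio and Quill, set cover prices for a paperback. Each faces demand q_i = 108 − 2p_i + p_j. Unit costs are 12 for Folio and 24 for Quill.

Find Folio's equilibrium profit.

Folio's profit: π = (p_{Folio} − 12)(108 − 2p_{Folio} + p_{Quill}).
∂π/∂p_{Folio} = 132 − 4p_{Folio} + p_{Quill} = 0 ⇒ p_{Folio} = 33 + 0.25p_{Quill}.
Similarly p_{Quill} = 39 + 0.25p_{Folio}.
Plugging p_{Quill} into Folio's best response: p_{Folio} = 33 + 0.25(39 + 0.25p_{Folio}) ⇒ 0.9375p_{Folio} = 42.75, so p_{Folio} = 45.6.
Then p_{Quill} = 39 + 0.25·45.6 = 50.4.
q_{Folio} = 108 − 2·45.6 + 50.4 = 67.2.
Profit = (45.6 − 12)·67.2 = 2257.92.

2257.92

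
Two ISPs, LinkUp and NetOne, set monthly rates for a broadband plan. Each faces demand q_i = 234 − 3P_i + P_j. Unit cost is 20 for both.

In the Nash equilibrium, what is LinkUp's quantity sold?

LinkUp's profit: π = (P_{LinkUp} − 20)(234 − 3P_{LinkUp} + P_{NetOne}).
∂π/∂P_{LinkUp} = 294 − 6P_{LinkUp} + P_{NetOne} = 0 ⇒ P_{LinkUp} = 49 + (1/6)P_{NetOne}.
Setting P_{LinkUp} = P_{NetOne} in the reaction function: P_{LinkUp} = 49 + (1/6)P_{LinkUp}, so P_{LinkUp} = 49 / (5/6) = 58.8.
q_{LinkUp} = 234 − 3·58.8 + 58.8 = 116.4.

116.4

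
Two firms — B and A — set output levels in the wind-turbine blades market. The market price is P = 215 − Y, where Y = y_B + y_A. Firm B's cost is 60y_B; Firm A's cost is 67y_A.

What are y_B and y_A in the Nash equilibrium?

54, 47

Firm B's profit: π = y_B(215 − (y_B + y_A)) − 60y_B.
∂π/∂y_B = 155 − 2y_B − y_A = 0, so y_B = 77.5 − 0.5y_A.
By the same steps for A: y_A = 74 − 0.5y_B.
Substituting the second reaction function into the first: y_B = 77.5 − 0.5(74 − 0.5y_B), which gives 0.75y_B = 40.5 ⇒ y_B = 54.
Then y_A = 74 − 0.5·54 = 47.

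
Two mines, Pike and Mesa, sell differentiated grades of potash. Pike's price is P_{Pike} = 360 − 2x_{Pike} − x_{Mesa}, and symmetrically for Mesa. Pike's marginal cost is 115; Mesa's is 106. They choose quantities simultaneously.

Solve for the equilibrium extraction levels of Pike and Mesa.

Mine Pike's profit: π = x_{Pike}(360 − 2x_{Pike} − x_{Mesa}) − 115x_{Pike}.
∂π/∂x_{Pike} = 245 − 4x_{Pike} − x_{Mesa} = 0 ⇒ x_{Pike} = 61.25 − 0.25x_{Mesa}.
Similarly x_{Mesa} = 63.5 − 0.25x_{Pike}.
Solving the two reaction functions simultaneously: (1 − (−0.25)(−0.25))x_{Pike} = 61.25 − 0.25·63.5, so 0.9375x_{Pike} = 45.375 and x_{Pike} = 48.4.
Then x_{Mesa} = 63.5 − 0.25·48.4 = 51.4.

48.4, 51.4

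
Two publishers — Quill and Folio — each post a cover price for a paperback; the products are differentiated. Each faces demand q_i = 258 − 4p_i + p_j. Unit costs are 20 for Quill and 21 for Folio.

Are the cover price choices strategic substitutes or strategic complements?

Quill's profit: π = (p_{Quill} − 20)(258 − 4p_{Quill} + p_{Folio}).
∂π/∂p_{Quill} = 338 − 8p_{Quill} + p_{Folio} = 0 ⇒ p_{Quill} = 42.25 + 0.125p_{Folio}.
The best-response slope dp_{Quill}/dp_{Folio} = 0.125 > 0: the reaction function is upward-sloping, so the choices are strategic complements.

strategic complements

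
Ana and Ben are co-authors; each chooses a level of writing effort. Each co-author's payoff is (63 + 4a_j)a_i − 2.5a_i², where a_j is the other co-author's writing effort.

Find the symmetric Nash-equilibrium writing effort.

63

Ana's payoff is (63 + 4a_B)a_A − 2.5a_A².
∂π/∂a_A = 63 + 4a_B − 5a_A = 0, so a_A = 12.6 + 0.8a_B.
The game is symmetric, so in equilibrium a_B = a_A: the reaction function gives 0.2a_A = 12.6, hence a_A = 63.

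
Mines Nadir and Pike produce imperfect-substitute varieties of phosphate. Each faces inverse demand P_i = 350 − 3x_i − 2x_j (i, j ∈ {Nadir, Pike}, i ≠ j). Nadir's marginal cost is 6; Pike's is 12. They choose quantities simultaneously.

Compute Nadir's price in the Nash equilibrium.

136.125

Mine Nadir's profit: π = x_{Nadir}(350 − 3x_{Nadir} − 2x_{Pike}) − 6x_{Nadir}.
∂π/∂x_{Nadir} = 344 − 6x_{Nadir} − 2x_{Pike} = 0 ⇒ x_{Nadir} = 172/3 − (1/3)x_{Pike}.
Similarly x_{Pike} = 169/3 − (1/3)x_{Nadir}.
Substituting the second reaction function into the first: x_{Nadir} = 172/3 − (1/3)(169/3 − (1/3)x_{Nadir}), which gives (8/9)x_{Nadir} = 347/9 ⇒ x_{Nadir} = 43.375.
Then x_{Pike} = 169/3 − (1/3)·43.375 = 41.875.
P_{Nadir} = 350 − 3·43.375 − 2·41.875 = 136.125.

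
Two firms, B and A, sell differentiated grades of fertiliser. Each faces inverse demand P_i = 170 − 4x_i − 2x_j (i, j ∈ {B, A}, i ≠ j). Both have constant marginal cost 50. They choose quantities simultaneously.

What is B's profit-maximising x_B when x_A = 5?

Firm B's profit: π = x_B(170 − 4x_B − 2x_A) − 50x_B.
∂π/∂x_B = 120 − 8x_B − 2x_A = 0 ⇒ x_B = 15 − 0.25x_A.
At x_A = 5: x_B = 15 − 0.25·5 = 13.75.

13.75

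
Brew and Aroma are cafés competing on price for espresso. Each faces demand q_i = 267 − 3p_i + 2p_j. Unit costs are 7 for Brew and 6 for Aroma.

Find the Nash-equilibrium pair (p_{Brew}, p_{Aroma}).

Brew's profit: π = (p_{Brew} − 7)(267 − 3p_{Brew} + 2p_{Aroma}).
∂π/∂p_{Brew} = 288 − 6p_{Brew} + 2p_{Aroma} = 0 ⇒ p_{Brew} = 48 + (1/3)p_{Aroma}.
Similarly p_{Aroma} = 47.5 + (1/3)p_{Brew}.
Solving the two reaction functions simultaneously: (1 − (1/3)(1/3))p_{Brew} = 48 + (1/3)·47.5, so (8/9)p_{Brew} = 383/6 and p_{Brew} = 71.8125.
Then p_{Aroma} = 47.5 + (1/3)·71.8125 = 71.4375.

71.8125, 71.4375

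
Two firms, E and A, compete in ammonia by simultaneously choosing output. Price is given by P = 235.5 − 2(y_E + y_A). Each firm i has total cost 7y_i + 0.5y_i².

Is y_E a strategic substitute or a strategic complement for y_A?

Firm E's profit: π = y_E(235.5 − 2(y_E + y_A)) − 7y_E − 0.5y_E².
∂π/∂y_E = 228.5 − 5y_E − 2y_A = 0, so y_E = 45.7 − 0.4y_A.
The best-response slope dy_E/dy_A = −0.4 < 0: the reaction function is downward-sloping, so the choices are strategic substitutes.

strategic substitutes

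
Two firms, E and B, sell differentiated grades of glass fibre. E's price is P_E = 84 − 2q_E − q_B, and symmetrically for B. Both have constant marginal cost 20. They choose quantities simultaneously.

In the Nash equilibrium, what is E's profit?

Firm E's profit: π = q_E(84 − 2q_E − q_B) − 20q_E.
∂π/∂q_E = 64 − 4q_E − q_B = 0 ⇒ q_E = 16 − 0.25q_B.
By symmetry q_B = q_E; substituting into the reaction function, 1.25q_E = 16 and q_E = 12.8.
P_E = 84 − 2·12.8 − 12.8 = 45.6.
Profit = (45.6 − 20)·12.8 = 327.68.

327.68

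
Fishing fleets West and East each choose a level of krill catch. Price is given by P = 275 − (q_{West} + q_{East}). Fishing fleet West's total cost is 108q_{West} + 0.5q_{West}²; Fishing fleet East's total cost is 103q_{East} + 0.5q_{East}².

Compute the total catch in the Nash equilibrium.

Fishing fleet West's profit: π = q_{West}(275 − (q_{West} + q_{East})) − 108q_{West} − 0.5q_{West}².
∂π/∂q_{West} = 167 − 3q_{West} − q_{East} = 0, so q_{West} = 167/3 − (1/3)q_{East}.
By the same steps for East: q_{East} = 172/3 − (1/3)q_{West}.
Solving the two reaction functions simultaneously: (1 − (−1/3)(−1/3))q_{West} = 167/3 − (1/3)·(172/3), so (8/9)q_{West} = 329/9 and q_{West} = 41.125.
Then q_{East} = 172/3 − (1/3)·41.125 = 43.625.
Total catch: 41.125 + 43.625 = 84.75.

84.75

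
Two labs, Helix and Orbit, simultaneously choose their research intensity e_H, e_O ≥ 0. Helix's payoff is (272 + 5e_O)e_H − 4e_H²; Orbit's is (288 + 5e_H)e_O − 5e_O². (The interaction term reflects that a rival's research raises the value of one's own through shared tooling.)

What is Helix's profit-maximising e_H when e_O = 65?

Expanding Helix's payoff: 272e_H + 5e_Oe_H − 4e_H².
∂π/∂e_H = 272 + 5e_O − 8e_H = 0, so e_H = 34 + 0.625e_O.
At e_O = 65: e_H = 34 + 0.625·65 = 74.625.

74.625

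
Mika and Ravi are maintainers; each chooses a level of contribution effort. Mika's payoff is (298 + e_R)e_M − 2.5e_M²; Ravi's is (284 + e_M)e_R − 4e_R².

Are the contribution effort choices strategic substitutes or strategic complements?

strategic complements

Expanding Mika's payoff: 298e_M + e_Re_M − 2.5e_M².
∂π/∂e_M = 298 + e_R − 5e_M = 0, so e_M = 59.6 + 0.2e_R.
The best-response slope de_M/de_R = 0.2 > 0: the reaction function is upward-sloping, so the choices are strategic complements.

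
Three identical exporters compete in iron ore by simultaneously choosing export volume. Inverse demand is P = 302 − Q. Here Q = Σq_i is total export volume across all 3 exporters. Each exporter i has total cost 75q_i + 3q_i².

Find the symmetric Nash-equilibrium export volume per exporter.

22.7

A representative exporter's profit is π_i = q_i(302 − Q) − 75q_i − 3q_i², with Q = q_i + Σ_{j≠i} q_j.
First-order condition: 227 − 8q_i − Σ_{j≠i} q_j = 0.
In a symmetric equilibrium every exporter chooses the same q, so Σ_{j≠i} q_j = 2q. The condition becomes 227 − 10q = 0, giving q = 227/10 = 22.7.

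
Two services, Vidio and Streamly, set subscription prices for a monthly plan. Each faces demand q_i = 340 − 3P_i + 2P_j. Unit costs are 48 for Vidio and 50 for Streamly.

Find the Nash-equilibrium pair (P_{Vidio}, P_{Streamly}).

Vidio's profit: π = (P_{Vidio} − 48)(340 − 3P_{Vidio} + 2P_{Streamly}).
∂π/∂P_{Vidio} = 484 − 6P_{Vidio} + 2P_{Streamly} = 0 ⇒ P_{Vidio} = 242/3 + (1/3)P_{Streamly}.
Similarly P_{Streamly} = 245/3 + (1/3)P_{Vidio}.
Plugging P_{Streamly} into Vidio's best response: P_{Vidio} = 242/3 + (1/3)(245/3 + (1/3)P_{Vidio}) ⇒ (8/9)P_{Vidio} = 971/9, so P_{Vidio} = 121.375.
Then P_{Streamly} = 245/3 + (1/3)·121.375 = 122.125.

121.375, 122.125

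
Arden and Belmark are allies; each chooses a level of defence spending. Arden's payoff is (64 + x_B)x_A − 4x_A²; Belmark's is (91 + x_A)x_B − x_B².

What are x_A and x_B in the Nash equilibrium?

14.6, 52.8

Expanding Arden's payoff: 64x_A + x_Bx_A − 4x_A².
∂π/∂x_A = 64 + x_B − 8x_A = 0, so x_A = 8 + 0.125x_B.
Likewise for Belmark: x_B = 45.5 + 0.5x_A.
Substituting the second reaction function into the first: x_A = 8 + 0.125(45.5 + 0.5x_A), which gives 0.9375x_A = 13.6875 ⇒ x_A = 14.6.
Then x_B = 45.5 + 0.5·14.6 = 52.8.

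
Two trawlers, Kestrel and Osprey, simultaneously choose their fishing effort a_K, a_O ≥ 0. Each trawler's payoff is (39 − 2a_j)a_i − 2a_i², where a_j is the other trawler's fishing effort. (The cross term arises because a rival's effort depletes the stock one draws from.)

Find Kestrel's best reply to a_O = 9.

5.25

Kestrel's payoff is (39 − 2a_O)a_K − 2a_K².
∂π/∂a_K = 39 − 2a_O − 4a_K = 0, so a_K = 9.75 − 0.5a_O.
At a_O = 9: a_K = 9.75 − 0.5·9 = 5.25.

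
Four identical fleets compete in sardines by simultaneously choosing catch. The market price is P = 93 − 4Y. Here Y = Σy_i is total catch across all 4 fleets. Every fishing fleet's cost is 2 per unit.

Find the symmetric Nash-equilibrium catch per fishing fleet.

A representative fishing fleet's profit is π_i = y_i(93 − 4Y) − 2y_i, with Y = y_i + Σ_{j≠i} y_j.
First-order condition: 91 − 8y_i − 4Σ_{j≠i} y_j = 0.
Imposing symmetry (y_j = y for all j) turns Σ_{j≠i} y_j into 3y, so 91 = 20y and y = 4.55.

4.55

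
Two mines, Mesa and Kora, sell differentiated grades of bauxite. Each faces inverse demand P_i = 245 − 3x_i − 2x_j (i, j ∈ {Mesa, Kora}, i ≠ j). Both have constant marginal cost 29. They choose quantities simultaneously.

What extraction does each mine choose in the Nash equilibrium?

Mine Mesa's profit: π = x_{Mesa}(245 − 3x_{Mesa} − 2x_{Kora}) − 29x_{Mesa}.
∂π/∂x_{Mesa} = 216 − 6x_{Mesa} − 2x_{Kora} = 0 ⇒ x_{Mesa} = 36 − (1/3)x_{Kora}.
Setting x_{Mesa} = x_{Kora} in the reaction function: x_{Mesa} = 36 − (1/3)x_{Mesa}, so x_{Mesa} = 36 / (4/3) = 27.

27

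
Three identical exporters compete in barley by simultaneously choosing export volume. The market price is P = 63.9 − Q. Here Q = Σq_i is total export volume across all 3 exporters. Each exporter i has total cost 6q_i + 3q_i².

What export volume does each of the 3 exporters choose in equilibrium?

A representative exporter's profit is π_i = q_i(63.9 − Q) − 6q_i − 3q_i², with Q = q_i + Σ_{j≠i} q_j.
First-order condition: 57.9 − 8q_i − Σ_{j≠i} q_j = 0.
In a symmetric equilibrium every exporter chooses the same q, so Σ_{j≠i} q_j = 2q. The condition becomes 57.9 − 10q = 0, giving q = 57.9/10 = 5.79.

5.79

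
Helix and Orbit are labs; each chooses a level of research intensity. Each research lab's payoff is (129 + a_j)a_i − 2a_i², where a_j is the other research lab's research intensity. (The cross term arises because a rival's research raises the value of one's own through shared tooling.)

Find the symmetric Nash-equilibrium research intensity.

Helix's payoff is (129 + a_O)a_H − 2a_H².
∂π/∂a_H = 129 + a_O − 4a_H = 0, so a_H = 32.25 + 0.25a_O.
Setting a_H = a_O in the reaction function: a_H = 32.25 + 0.25a_H, so a_H = 32.25 / 0.75 = 43.

43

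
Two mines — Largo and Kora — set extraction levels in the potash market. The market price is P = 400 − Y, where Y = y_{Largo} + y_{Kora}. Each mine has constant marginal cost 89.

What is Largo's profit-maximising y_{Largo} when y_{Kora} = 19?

146

Mine Largo's profit: π = y_{Largo}(400 − (y_{Largo} + y_{Kora})) − 89y_{Largo}.
∂π/∂y_{Largo} = 311 − 2y_{Largo} − y_{Kora} = 0, so y_{Largo} = 155.5 − 0.5y_{Kora}.
At y_{Kora} = 19: y_{Largo} = 155.5 − 0.5·19 = 146.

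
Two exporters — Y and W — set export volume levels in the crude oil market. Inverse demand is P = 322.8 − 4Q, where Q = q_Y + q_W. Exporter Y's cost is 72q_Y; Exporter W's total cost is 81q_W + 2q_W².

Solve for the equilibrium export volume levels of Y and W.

Exporter Y's profit: π = q_Y(322.8 − 4(q_Y + q_W)) − 72q_Y.
∂π/∂q_Y = 250.8 − 8q_Y − 4q_W = 0, so q_Y = 31.35 − 0.5q_W.
For W: ∂π/∂q_W = 241.8 − 12q_W − 4q_Y = 0 ⇒ q_W = 20.15 − (1/3)q_Y.
Solving the two reaction functions simultaneously: (1 − (−0.5)(−1/3))q_Y = 31.35 − 0.5·20.15, so (5/6)q_Y = 21.275 and q_Y = 25.53.
Then q_W = 20.15 − (1/3)·25.53 = 11.64.

25.53, 11.64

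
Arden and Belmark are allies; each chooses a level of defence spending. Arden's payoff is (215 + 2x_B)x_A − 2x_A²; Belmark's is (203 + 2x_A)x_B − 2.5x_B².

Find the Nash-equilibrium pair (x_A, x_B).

92.5625, 77.625

Expanding Arden's payoff: 215x_A + 2x_Bx_A − 2x_A².
∂π/∂x_A = 215 + 2x_B − 4x_A = 0, so x_A = 53.75 + 0.5x_B.
Likewise for Belmark: x_B = 40.6 + 0.4x_A.
Plugging x_B into Arden's best response: x_A = 53.75 + 0.5(40.6 + 0.4x_A) ⇒ 0.8x_A = 74.05, so x_A = 92.5625.
Then x_B = 40.6 + 0.4·92.5625 = 77.625.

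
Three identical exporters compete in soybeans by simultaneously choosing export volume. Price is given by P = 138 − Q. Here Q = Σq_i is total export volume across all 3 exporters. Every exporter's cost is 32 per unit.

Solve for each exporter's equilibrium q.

26.5

A representative exporter's profit is π_i = q_i(138 − Q) − 32q_i, with Q = q_i + Σ_{j≠i} q_j.
First-order condition: 106 − 2q_i − Σ_{j≠i} q_j = 0.
Imposing symmetry (q_j = q for all j) turns Σ_{j≠i} q_j into 2q, so 106 = 4q and q = 26.5.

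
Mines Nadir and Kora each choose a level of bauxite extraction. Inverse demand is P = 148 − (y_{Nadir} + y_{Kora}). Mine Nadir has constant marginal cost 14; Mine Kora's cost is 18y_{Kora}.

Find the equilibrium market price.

Mine Nadir's profit: π = y_{Nadir}(148 − (y_{Nadir} + y_{Kora})) − 14y_{Nadir}.
∂π/∂y_{Nadir} = 134 − 2y_{Nadir} − y_{Kora} = 0, so y_{Nadir} = 67 − 0.5y_{Kora}.
By the same steps for Kora: y_{Kora} = 65 − 0.5y_{Nadir}.
Plugging y_{Kora} into Nadir's best response: y_{Nadir} = 67 − 0.5(65 − 0.5y_{Nadir}) ⇒ 0.75y_{Nadir} = 34.5, so y_{Nadir} = 46.
Then y_{Kora} = 65 − 0.5·46 = 42.
Equilibrium price: P = 148 − 88 = 60.

60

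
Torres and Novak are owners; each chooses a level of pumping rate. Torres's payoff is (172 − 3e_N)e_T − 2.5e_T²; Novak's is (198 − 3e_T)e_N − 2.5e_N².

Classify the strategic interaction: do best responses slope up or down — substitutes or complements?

strategic substitutes

Expanding Torres's payoff: 172e_T − 3e_Ne_T − 2.5e_T².
∂π/∂e_T = 172 − 3e_N − 5e_T = 0, so e_T = 34.4 − 0.6e_N.
The best-response slope de_T/de_N = −0.6 < 0: the reaction function is downward-sloping, so the choices are strategic substitutes.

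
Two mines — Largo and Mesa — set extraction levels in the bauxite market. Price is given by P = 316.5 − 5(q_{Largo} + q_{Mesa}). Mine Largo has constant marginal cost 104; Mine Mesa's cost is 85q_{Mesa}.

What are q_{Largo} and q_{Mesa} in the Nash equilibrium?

Mine Largo's profit: π = q_{Largo}(316.5 − 5(q_{Largo} + q_{Mesa})) − 104q_{Largo}.
∂π/∂q_{Largo} = 212.5 − 10q_{Largo} − 5q_{Mesa} = 0, so q_{Largo} = 21.25 − 0.5q_{Mesa}.
By the same steps for Mesa: q_{Mesa} = 23.15 − 0.5q_{Largo}.
Solving the two reaction functions simultaneously: (1 − (−0.5)(−0.5))q_{Largo} = 21.25 − 0.5·23.15, so 0.75q_{Largo} = 9.675 and q_{Largo} = 12.9.
Then q_{Mesa} = 23.15 − 0.5·12.9 = 16.7.

12.9, 16.7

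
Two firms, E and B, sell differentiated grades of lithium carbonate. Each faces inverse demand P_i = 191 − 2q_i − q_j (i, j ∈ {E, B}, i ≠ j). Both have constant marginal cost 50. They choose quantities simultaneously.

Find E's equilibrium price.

Firm E's profit: π = q_E(191 − 2q_E − q_B) − 50q_E.
∂π/∂q_E = 141 − 4q_E − q_B = 0 ⇒ q_E = 35.25 − 0.25q_B.
Setting q_E = q_B in the reaction function: q_E = 35.25 − 0.25q_E, so q_E = 35.25 / 1.25 = 28.2.
P_E = 191 − 2·28.2 − 28.2 = 106.4.

106.4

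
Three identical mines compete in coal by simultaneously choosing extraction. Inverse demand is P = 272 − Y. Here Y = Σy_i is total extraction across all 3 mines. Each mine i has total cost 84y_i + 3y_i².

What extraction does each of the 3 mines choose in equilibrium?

18.8

A representative mine's profit is π_i = y_i(272 − Y) − 84y_i − 3y_i², with Y = y_i + Σ_{j≠i} y_j.
First-order condition: 188 − 8y_i − Σ_{j≠i} y_j = 0.
With identical mines, set every y_j = y: then 188 − 8y − 2y = 0, i.e. y = 188/10 = 18.8.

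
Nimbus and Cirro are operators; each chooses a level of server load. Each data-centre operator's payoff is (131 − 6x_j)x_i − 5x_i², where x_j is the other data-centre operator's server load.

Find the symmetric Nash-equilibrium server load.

8.1875

Nimbus's payoff is (131 − 6x_C)x_N − 5x_N².
∂π/∂x_N = 131 − 6x_C − 10x_N = 0, so x_N = 13.1 − 0.6x_C.
The game is symmetric, so in equilibrium x_C = x_N: the reaction function gives 1.6x_N = 13.1, hence x_N = 8.1875.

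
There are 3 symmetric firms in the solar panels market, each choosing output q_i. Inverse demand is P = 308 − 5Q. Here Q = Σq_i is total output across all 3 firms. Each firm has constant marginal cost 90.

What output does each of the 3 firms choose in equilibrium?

A representative firm's profit is π_i = q_i(308 − 5Q) − 90q_i, with Q = q_i + Σ_{j≠i} q_j.
First-order condition: 218 − 10q_i − 5Σ_{j≠i} q_j = 0.
Imposing symmetry (q_j = q for all j) turns Σ_{j≠i} q_j into 2q, so 218 = 20q and q = 10.9.

10.9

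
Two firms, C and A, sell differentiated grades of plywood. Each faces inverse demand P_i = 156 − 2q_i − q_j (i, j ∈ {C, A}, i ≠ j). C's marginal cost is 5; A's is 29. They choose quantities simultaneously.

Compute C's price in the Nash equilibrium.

Firm C's profit: π = q_C(156 − 2q_C − q_A) − 5q_C.
∂π/∂q_C = 151 − 4q_C − q_A = 0 ⇒ q_C = 37.75 − 0.25q_A.
Similarly q_A = 31.75 − 0.25q_C.
Plugging q_A into C's best response: q_C = 37.75 − 0.25(31.75 − 0.25q_C) ⇒ 0.9375q_C = 29.8125, so q_C = 31.8.
Then q_A = 31.75 − 0.25·31.8 = 23.8.
P_C = 156 − 2·31.8 − 23.8 = 68.6.

68.6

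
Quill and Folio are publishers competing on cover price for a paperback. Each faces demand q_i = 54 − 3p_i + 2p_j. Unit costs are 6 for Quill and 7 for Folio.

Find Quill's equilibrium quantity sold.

Quill's profit: π = (p_{Quill} − 6)(54 − 3p_{Quill} + 2p_{Folio}).
∂π/∂p_{Quill} = 72 − 6p_{Quill} + 2p_{Folio} = 0 ⇒ p_{Quill} = 12 + (1/3)p_{Folio}.
Similarly p_{Folio} = 12.5 + (1/3)p_{Quill}.
Substituting the second reaction function into the first: p_{Quill} = 12 + (1/3)(12.5 + (1/3)p_{Quill}), which gives (8/9)p_{Quill} = 97/6 ⇒ p_{Quill} = 18.1875.
Then p_{Folio} = 12.5 + (1/3)·18.1875 = 18.5625.
q_{Quill} = 54 − 3·18.1875 + 2·18.5625 = 36.5625.

36.5625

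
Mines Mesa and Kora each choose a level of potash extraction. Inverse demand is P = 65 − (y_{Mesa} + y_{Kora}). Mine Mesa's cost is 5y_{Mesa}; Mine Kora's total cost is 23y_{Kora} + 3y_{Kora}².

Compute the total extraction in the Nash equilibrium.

30.8

Mine Mesa's profit: π = y_{Mesa}(65 − (y_{Mesa} + y_{Kora})) − 5y_{Mesa}.
∂π/∂y_{Mesa} = 60 − 2y_{Mesa} − y_{Kora} = 0, so y_{Mesa} = 30 − 0.5y_{Kora}.
For Kora: ∂π/∂y_{Kora} = 42 − 8y_{Kora} − y_{Mesa} = 0 ⇒ y_{Kora} = 5.25 − 0.125y_{Mesa}.
Plugging y_{Kora} into Mesa's best response: y_{Mesa} = 30 − 0.5(5.25 − 0.125y_{Mesa}) ⇒ 0.9375y_{Mesa} = 27.375, so y_{Mesa} = 29.2.
Then y_{Kora} = 5.25 − 0.125·29.2 = 1.6.
Total extraction: 29.2 + 1.6 = 30.8.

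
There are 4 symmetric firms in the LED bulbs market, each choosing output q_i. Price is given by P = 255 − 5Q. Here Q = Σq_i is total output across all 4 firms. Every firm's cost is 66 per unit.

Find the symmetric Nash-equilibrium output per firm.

7.56

A representative firm's profit is π_i = q_i(255 − 5Q) − 66q_i, with Q = q_i + Σ_{j≠i} q_j.
First-order condition: 189 − 10q_i − 5Σ_{j≠i} q_j = 0.
In a symmetric equilibrium every firm chooses the same q, so Σ_{j≠i} q_j = 3q. The condition becomes 189 − 25q = 0, giving q = 189/25 = 7.56.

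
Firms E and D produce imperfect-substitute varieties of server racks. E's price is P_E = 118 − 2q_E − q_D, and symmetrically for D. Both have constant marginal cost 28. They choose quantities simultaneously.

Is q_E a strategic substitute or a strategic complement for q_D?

Firm E's profit: π = q_E(118 − 2q_E − q_D) − 28q_E.
∂π/∂q_E = 90 − 4q_E − q_D = 0 ⇒ q_E = 22.5 − 0.25q_D.
The best-response slope dq_E/dq_D = −0.25 < 0: the reaction function is downward-sloping, so the choices are strategic substitutes.

strategic substitutes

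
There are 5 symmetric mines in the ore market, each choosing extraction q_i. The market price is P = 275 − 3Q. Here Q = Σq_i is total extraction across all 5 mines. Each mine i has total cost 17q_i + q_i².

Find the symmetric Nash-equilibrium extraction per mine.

12.9

A representative mine's profit is π_i = q_i(275 − 3Q) − 17q_i − q_i², with Q = q_i + Σ_{j≠i} q_j.
First-order condition: 258 − 8q_i − 3Σ_{j≠i} q_j = 0.
With identical mines, set every q_j = q: then 258 − 8q − 12q = 0, i.e. q = 258/20 = 12.9.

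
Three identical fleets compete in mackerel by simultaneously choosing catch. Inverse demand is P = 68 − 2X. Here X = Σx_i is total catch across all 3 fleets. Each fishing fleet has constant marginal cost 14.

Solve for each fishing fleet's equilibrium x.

6.75

A representative fishing fleet's profit is π_i = x_i(68 − 2X) − 14x_i, with X = x_i + Σ_{j≠i} x_j.
First-order condition: 54 − 4x_i − 2Σ_{j≠i} x_j = 0.
With identical fishing fleets, set every x_j = x: then 54 − 4x − 4x = 0, i.e. x = 54/8 = 6.75.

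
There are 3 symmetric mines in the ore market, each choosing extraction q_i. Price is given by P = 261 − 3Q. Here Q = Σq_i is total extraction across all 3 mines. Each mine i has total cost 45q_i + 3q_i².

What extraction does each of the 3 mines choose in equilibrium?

A representative mine's profit is π_i = q_i(261 − 3Q) − 45q_i − 3q_i², with Q = q_i + Σ_{j≠i} q_j.
First-order condition: 216 − 12q_i − 3Σ_{j≠i} q_j = 0.
In a symmetric equilibrium every mine chooses the same q, so Σ_{j≠i} q_j = 2q. The condition becomes 216 − 18q = 0, giving q = 216/18 = 12.

12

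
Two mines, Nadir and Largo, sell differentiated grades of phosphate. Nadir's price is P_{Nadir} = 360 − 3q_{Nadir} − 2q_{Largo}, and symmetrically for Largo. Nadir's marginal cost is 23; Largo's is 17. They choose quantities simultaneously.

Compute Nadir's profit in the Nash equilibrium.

Mine Nadir's profit: π = q_{Nadir}(360 − 3q_{Nadir} − 2q_{Largo}) − 23q_{Nadir}.
∂π/∂q_{Nadir} = 337 − 6q_{Nadir} − 2q_{Largo} = 0 ⇒ q_{Nadir} = 337/6 − (1/3)q_{Largo}.
Similarly q_{Largo} = 343/6 − (1/3)q_{Nadir}.
Substituting the second reaction function into the first: q_{Nadir} = 337/6 − (1/3)(343/6 − (1/3)q_{Nadir}), which gives (8/9)q_{Nadir} = 334/9 ⇒ q_{Nadir} = 41.75.
Then q_{Largo} = 343/6 − (1/3)·41.75 = 43.25.
P_{Nadir} = 360 − 3·41.75 − 2·43.25 = 148.25.
Profit = (148.25 − 23)·41.75 = 5229.1875.

5229.1875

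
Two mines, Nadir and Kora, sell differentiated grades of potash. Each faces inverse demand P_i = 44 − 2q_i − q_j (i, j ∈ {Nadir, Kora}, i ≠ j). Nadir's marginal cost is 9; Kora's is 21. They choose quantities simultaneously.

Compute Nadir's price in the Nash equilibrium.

24.6

Mine Nadir's profit: π = q_{Nadir}(44 − 2q_{Nadir} − q_{Kora}) − 9q_{Nadir}.
∂π/∂q_{Nadir} = 35 − 4q_{Nadir} − q_{Kora} = 0 ⇒ q_{Nadir} = 8.75 − 0.25q_{Kora}.
Similarly q_{Kora} = 5.75 − 0.25q_{Nadir}.
Substituting the second reaction function into the first: q_{Nadir} = 8.75 − 0.25(5.75 − 0.25q_{Nadir}), which gives 0.9375q_{Nadir} = 7.3125 ⇒ q_{Nadir} = 7.8.
Then q_{Kora} = 5.75 − 0.25·7.8 = 3.8.
P_{Nadir} = 44 − 2·7.8 − 3.8 = 24.6.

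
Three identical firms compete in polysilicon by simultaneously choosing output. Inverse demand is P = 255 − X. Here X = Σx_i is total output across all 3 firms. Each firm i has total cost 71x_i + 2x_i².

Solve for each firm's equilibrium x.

23

A representative firm's profit is π_i = x_i(255 − X) − 71x_i − 2x_i², with X = x_i + Σ_{j≠i} x_j.
First-order condition: 184 − 6x_i − Σ_{j≠i} x_j = 0.
With identical firms, set every x_j = x: then 184 − 6x − 2x = 0, i.e. x = 184/8 = 23.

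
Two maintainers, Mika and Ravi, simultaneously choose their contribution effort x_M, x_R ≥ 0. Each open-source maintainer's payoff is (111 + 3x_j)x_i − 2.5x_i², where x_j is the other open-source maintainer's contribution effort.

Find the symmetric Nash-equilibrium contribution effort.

55.5

Mika's payoff is (111 + 3x_R)x_M − 2.5x_M².
∂π/∂x_M = 111 + 3x_R − 5x_M = 0, so x_M = 22.2 + 0.6x_R.
Setting x_M = x_R in the reaction function: x_M = 22.2 + 0.6x_M, so x_M = 22.2 / 0.4 = 55.5.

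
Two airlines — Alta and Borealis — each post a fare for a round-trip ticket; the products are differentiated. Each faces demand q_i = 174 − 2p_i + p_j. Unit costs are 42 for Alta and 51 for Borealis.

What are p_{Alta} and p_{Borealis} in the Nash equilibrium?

Alta's profit: π = (p_{Alta} − 42)(174 − 2p_{Alta} + p_{Borealis}).
∂π/∂p_{Alta} = 258 − 4p_{Alta} + p_{Borealis} = 0 ⇒ p_{Alta} = 64.5 + 0.25p_{Borealis}.
Similarly p_{Borealis} = 69 + 0.25p_{Alta}.
Substituting the second reaction function into the first: p_{Alta} = 64.5 + 0.25(69 + 0.25p_{Alta}), which gives 0.9375p_{Alta} = 81.75 ⇒ p_{Alta} = 87.2.
Then p_{Borealis} = 69 + 0.25·87.2 = 90.8.

87.2, 90.8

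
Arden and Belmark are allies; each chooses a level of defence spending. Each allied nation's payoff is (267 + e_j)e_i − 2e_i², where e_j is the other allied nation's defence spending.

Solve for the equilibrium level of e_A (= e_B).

89

Arden's payoff is (267 + e_B)e_A − 2e_A².
∂π/∂e_A = 267 + e_B − 4e_A = 0, so e_A = 66.75 + 0.25e_B.
Setting e_A = e_B in the reaction function: e_A = 66.75 + 0.25e_A, so e_A = 66.75 / 0.75 = 89.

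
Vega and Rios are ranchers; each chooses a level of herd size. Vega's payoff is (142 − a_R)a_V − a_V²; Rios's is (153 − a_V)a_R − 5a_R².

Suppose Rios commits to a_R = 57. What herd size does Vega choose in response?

42.5

Expanding Vega's payoff: 142a_V − a_Ra_V − a_V².
∂π/∂a_V = 142 − a_R − 2a_V = 0, so a_V = 71 − 0.5a_R.
At a_R = 57: a_V = 71 − 0.5·57 = 42.5.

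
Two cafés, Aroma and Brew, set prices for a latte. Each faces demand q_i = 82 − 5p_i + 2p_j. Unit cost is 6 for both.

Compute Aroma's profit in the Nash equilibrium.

320

Aroma's profit: π = (p_{Aroma} − 6)(82 − 5p_{Aroma} + 2p_{Brew}).
∂π/∂p_{Aroma} = 112 − 10p_{Aroma} + 2p_{Brew} = 0 ⇒ p_{Aroma} = 11.2 + 0.2p_{Brew}.
Setting p_{Aroma} = p_{Brew} in the reaction function: p_{Aroma} = 11.2 + 0.2p_{Aroma}, so p_{Aroma} = 11.2 / 0.8 = 14.
q_{Aroma} = 82 − 5·14 + 2·14 = 40.
Profit = (14 − 6)·40 = 320.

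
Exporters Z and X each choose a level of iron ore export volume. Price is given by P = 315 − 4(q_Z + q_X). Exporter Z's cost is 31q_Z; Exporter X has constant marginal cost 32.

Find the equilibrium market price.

Exporter Z's profit: π = q_Z(315 − 4(q_Z + q_X)) − 31q_Z.
∂π/∂q_Z = 284 − 8q_Z − 4q_X = 0, so q_Z = 35.5 − 0.5q_X.
By the same steps for X: q_X = 35.375 − 0.5q_Z.
Substituting the second reaction function into the first: q_Z = 35.5 − 0.5(35.375 − 0.5q_Z), which gives 0.75q_Z = 17.8125 ⇒ q_Z = 23.75.
Then q_X = 35.375 − 0.5·23.75 = 23.5.
Equilibrium price: P = 315 − 4·47.25 = 126.

126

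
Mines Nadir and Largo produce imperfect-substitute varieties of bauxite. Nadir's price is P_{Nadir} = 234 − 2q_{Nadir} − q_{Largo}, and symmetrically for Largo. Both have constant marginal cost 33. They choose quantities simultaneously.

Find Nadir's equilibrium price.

Mine Nadir's profit: π = q_{Nadir}(234 − 2q_{Nadir} − q_{Largo}) − 33q_{Nadir}.
∂π/∂q_{Nadir} = 201 − 4q_{Nadir} − q_{Largo} = 0 ⇒ q_{Nadir} = 50.25 − 0.25q_{Largo}.
Setting q_{Nadir} = q_{Largo} in the reaction function: q_{Nadir} = 50.25 − 0.25q_{Nadir}, so q_{Nadir} = 50.25 / 1.25 = 40.2.
P_{Nadir} = 234 − 2·40.2 − 40.2 = 113.4.

113.4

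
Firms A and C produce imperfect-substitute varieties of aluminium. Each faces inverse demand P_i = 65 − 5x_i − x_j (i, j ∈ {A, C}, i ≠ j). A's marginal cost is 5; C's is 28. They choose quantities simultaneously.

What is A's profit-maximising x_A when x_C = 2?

Firm A's profit: π = x_A(65 − 5x_A − x_C) − 5x_A.
∂π/∂x_A = 60 − 10x_A − x_C = 0 ⇒ x_A = 6 − 0.1x_C.
At x_C = 2: x_A = 6 − 0.1·2 = 5.8.

5.8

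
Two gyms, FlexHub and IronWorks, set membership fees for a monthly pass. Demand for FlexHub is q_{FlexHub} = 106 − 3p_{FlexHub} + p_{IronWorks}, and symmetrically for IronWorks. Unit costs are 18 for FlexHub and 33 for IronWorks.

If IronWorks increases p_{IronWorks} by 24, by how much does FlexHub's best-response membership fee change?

FlexHub's profit: π = (p_{FlexHub} − 18)(106 − 3p_{FlexHub} + p_{IronWorks}).
∂π/∂p_{FlexHub} = 160 − 6p_{FlexHub} + p_{IronWorks} = 0 ⇒ p_{FlexHub} = 80/3 + (1/6)p_{IronWorks}.
The reaction-function slope is 1/6, so a 24-unit rise in p_{IronWorks} moves p_{FlexHub} by 1/6 × 24 = 4. FlexHub's best response rises — the actions are strategic complements.

4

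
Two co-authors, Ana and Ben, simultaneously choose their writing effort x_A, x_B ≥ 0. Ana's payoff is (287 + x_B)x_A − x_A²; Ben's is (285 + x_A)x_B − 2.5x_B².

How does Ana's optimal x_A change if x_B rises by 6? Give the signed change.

3

Expanding Ana's payoff: 287x_A + x_Bx_A − x_A².
∂π/∂x_A = 287 + x_B − 2x_A = 0, so x_A = 143.5 + 0.5x_B.
The reaction-function slope is 0.5, so a 6-unit rise in x_B moves x_A by 0.5 × 6 = 3. Ana's best response rises — the actions are strategic complements.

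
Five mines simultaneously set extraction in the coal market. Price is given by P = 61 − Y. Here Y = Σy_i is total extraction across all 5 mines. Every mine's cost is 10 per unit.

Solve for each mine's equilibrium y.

A representative mine's profit is π_i = y_i(61 − Y) − 10y_i, with Y = y_i + Σ_{j≠i} y_j.
First-order condition: 51 − 2y_i − Σ_{j≠i} y_j = 0.
Imposing symmetry (y_j = y for all j) turns Σ_{j≠i} y_j into 4y, so 51 = 6y and y = 8.5.

8.5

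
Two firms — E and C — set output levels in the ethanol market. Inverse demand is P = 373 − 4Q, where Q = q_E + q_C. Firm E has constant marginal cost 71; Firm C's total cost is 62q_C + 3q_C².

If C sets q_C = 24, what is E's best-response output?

25.75

Firm E's profit: π = q_E(373 − 4(q_E + q_C)) − 71q_E.
∂π/∂q_E = 302 − 8q_E − 4q_C = 0, so q_E = 37.75 − 0.5q_C.
At q_C = 24: q_E = 37.75 − 0.5·24 = 25.75.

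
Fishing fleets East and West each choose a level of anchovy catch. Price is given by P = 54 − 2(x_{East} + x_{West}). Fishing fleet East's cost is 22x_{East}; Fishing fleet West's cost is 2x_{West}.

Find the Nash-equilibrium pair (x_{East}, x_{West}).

2, 12

Fishing fleet East's profit: π = x_{East}(54 − 2(x_{East} + x_{West})) − 22x_{East}.
∂π/∂x_{East} = 32 − 4x_{East} − 2x_{West} = 0, so x_{East} = 8 − 0.5x_{West}.
By the same steps for West: x_{West} = 13 − 0.5x_{East}.
Solving the two reaction functions simultaneously: (1 − (−0.5)(−0.5))x_{East} = 8 − 0.5·13, so 0.75x_{East} = 1.5 and x_{East} = 2.
Then x_{West} = 13 − 0.5·2 = 12.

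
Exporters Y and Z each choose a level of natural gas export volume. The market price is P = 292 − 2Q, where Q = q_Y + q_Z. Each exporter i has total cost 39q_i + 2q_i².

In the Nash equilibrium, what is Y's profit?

Exporter Y's profit: π = q_Y(292 − 2(q_Y + q_Z)) − 39q_Y − 2q_Y².
∂π/∂q_Y = 253 − 8q_Y − 2q_Z = 0, so q_Y = 31.625 − 0.25q_Z.
The game is symmetric, so in equilibrium q_Z = q_Y: the reaction function gives 1.25q_Y = 31.625, hence q_Y = 25.3.
Price P = 292 − 2·50.6 = 190.8.
Y's profit: (190.8 − 39)·25.3 − 2(25.3)² = 2560.36.

2560.36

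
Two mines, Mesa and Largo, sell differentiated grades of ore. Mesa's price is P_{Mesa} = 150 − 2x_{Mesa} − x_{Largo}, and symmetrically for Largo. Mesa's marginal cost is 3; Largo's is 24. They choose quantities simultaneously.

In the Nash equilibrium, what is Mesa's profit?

Mine Mesa's profit: π = x_{Mesa}(150 − 2x_{Mesa} − x_{Largo}) − 3x_{Mesa}.
∂π/∂x_{Mesa} = 147 − 4x_{Mesa} − x_{Largo} = 0 ⇒ x_{Mesa} = 36.75 − 0.25x_{Largo}.
Similarly x_{Largo} = 31.5 − 0.25x_{Mesa}.
Plugging x_{Largo} into Mesa's best response: x_{Mesa} = 36.75 − 0.25(31.5 − 0.25x_{Mesa}) ⇒ 0.9375x_{Mesa} = 28.875, so x_{Mesa} = 30.8.
Then x_{Largo} = 31.5 − 0.25·30.8 = 23.8.
P_{Mesa} = 150 − 2·30.8 − 23.8 = 64.6.
Profit = (64.6 − 3)·30.8 = 1897.28.

1897.28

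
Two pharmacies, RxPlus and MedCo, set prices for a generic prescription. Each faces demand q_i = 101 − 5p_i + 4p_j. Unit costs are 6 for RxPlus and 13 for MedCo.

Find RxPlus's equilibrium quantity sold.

87.5

RxPlus's profit: π = (p_{RxPlus} − 6)(101 − 5p_{RxPlus} + 4p_{MedCo}).
∂π/∂p_{RxPlus} = 131 − 10p_{RxPlus} + 4p_{MedCo} = 0 ⇒ p_{RxPlus} = 13.1 + 0.4p_{MedCo}.
Similarly p_{MedCo} = 16.6 + 0.4p_{RxPlus}.
Plugging p_{MedCo} into RxPlus's best response: p_{RxPlus} = 13.1 + 0.4(16.6 + 0.4p_{RxPlus}) ⇒ 0.84p_{RxPlus} = 19.74, so p_{RxPlus} = 23.5.
Then p_{MedCo} = 16.6 + 0.4·23.5 = 26.
q_{RxPlus} = 101 − 5·23.5 + 4·26 = 87.5.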